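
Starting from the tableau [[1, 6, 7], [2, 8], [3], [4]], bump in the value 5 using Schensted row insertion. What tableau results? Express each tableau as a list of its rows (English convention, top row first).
In row 1, 5 replaces 6 (the leftmost entry greater than 5); 6 is bumped to row 2. In row 2, 6 replaces 8 (the leftmost entry greater than 6); 8 is bumped to row 3. 8 is appended to row 3. The new tableau is [[1, 5, 7], [2, 6], [3, 8], [4]].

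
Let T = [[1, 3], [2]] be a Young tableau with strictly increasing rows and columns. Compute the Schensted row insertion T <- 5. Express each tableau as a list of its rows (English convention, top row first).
[[1, 3, 5], [2]]

5 is larger than every entry of row 1, so it is appended to row 1. The new tableau is [[1, 3, 5], [2]].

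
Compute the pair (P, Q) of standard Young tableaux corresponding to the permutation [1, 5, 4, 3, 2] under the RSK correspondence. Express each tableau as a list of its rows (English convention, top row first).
Insert each entry of the permutation into P by Schensted row insertion, recording in Q the position of each new cell.

Insert 1: appended to row 1. P = [[1]], Q = [[1]].
Insert 5: appended to row 1. P = [[1, 5]], Q = [[1, 2]].
Insert 4: 4 bumps 5 from row 1; 5 starts row 2. P = [[1, 4], [5]], Q = [[1, 2], [3]].
Insert 3: 3 bumps 4 from row 1; 4 bumps 5 from row 2; 5 starts row 3. P = [[1, 3], [4], [5]], Q = [[1, 2], [3], [4]].
Insert 2: 2 bumps 3 from row 1; 3 bumps 4 from row 2; 4 bumps 5 from row 3; 5 starts row 4. P = [[1, 2], [3], [4], [5]], Q = [[1, 2], [3], [4], [5]].

So P = [[1, 2], [3], [4], [5]], Q = [[1, 2], [3], [4], [5]].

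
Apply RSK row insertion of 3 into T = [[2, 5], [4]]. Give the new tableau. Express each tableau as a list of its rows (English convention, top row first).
In row 1, 3 replaces 5 (the leftmost entry greater than 3); 5 is bumped to row 2. 5 is appended to row 2. The new tableau is [[2, 3], [4, 5]].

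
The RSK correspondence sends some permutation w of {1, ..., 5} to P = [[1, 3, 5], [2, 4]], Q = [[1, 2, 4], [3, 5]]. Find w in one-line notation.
Reverse the RSK construction: for i from n down to 1, find the cell of Q containing i, remove the entry at that cell from P, and reverse-bump it up through P; the value ejected from row 1 is w(i).

Step i=5: Q has 5 at row 2, column 2; remove 4 from row 2 of P and reverse-bump: 4 enters row 1 and ejects 3. So w(5) = 3. P is now [[1, 4, 5], [2]].
Step i=4: Q has 4 at row 1, column 3; remove that cell from P, ejecting 5. So w(4) = 5. P is now [[1, 4], [2]].
Step i=3: Q has 3 at row 2, column 1; remove 2 from row 2 of P and reverse-bump: 2 enters row 1 and ejects 1. So w(3) = 1. P is now [[2, 4]].
Step i=2: Q has 2 at row 1, column 2; remove that cell from P, ejecting 4. So w(2) = 4. P is now [[2]].
Step i=1: Q has 1 at row 1, column 1; remove that cell from P, ejecting 2. So w(1) = 2. P is now [].

So w = 2 4 1 5 3.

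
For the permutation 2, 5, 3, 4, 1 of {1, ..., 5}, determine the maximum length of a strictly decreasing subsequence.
3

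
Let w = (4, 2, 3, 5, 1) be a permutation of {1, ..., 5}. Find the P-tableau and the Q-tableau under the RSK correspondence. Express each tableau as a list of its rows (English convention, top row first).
Insert each entry of the permutation into P by Schensted row insertion, recording in Q the position of each new cell.

Insert 4: appended to row 1. P = [[4]].
Insert 2: 2 bumps 4 from row 1; 4 starts row 2. P = [[2], [4]].
Insert 3: appended to row 1. P = [[2, 3], [4]].
Insert 5: appended to row 1. P = [[2, 3, 5], [4]].
Insert 1: 1 bumps 2 from row 1; 2 bumps 4 from row 2; 4 starts row 3. P = [[1, 3, 5], [2], [4]].

So P = [[1, 3, 5], [2], [4]], Q = [[1, 3, 4], [2], [5]].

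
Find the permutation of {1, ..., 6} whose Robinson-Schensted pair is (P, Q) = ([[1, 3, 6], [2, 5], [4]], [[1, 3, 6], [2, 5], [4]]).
Reverse the RSK construction: for i from n down to 1, find the cell of Q containing i, remove the entry at that cell from P, and reverse-bump it up through P; the value ejected from row 1 is w(i).

Step i=6: Q has 6 at row 1, column 3; remove that cell from P, ejecting 6. So w(6) = 6. P is now [[1, 3], [2, 5], [4]].
Step i=5: Q has 5 at row 2, column 2; remove 5 from row 2 of P and reverse-bump: 5 enters row 1 and ejects 3. So w(5) = 3. P is now [[1, 5], [2], [4]].
Step i=4: Q has 4 at row 3, column 1; remove 4 from row 3 of P and reverse-bump: 4 enters row 2 and ejects 2; 2 enters row 1 and ejects 1. So w(4) = 1. P is now [[2, 5], [4]].
Step i=3: Q has 3 at row 1, column 2; remove that cell from P, ejecting 5. So w(3) = 5. P is now [[2], [4]].
Step i=2: Q has 2 at row 2, column 1; remove 4 from row 2 of P and reverse-bump: 4 enters row 1 and ejects 2. So w(2) = 2. P is now [[4]].
Step i=1: Q has 1 at row 1, column 1; remove that cell from P, ejecting 4. So w(1) = 4. P is now [].

So w = 4 2 5 1 3 6.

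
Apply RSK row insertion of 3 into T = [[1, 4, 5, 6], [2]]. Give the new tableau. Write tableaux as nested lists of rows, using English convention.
[[1, 3, 5, 6], [2, 4]]

In row 1, 3 replaces 4 (the leftmost entry greater than 3); 4 is bumped to row 2. 4 is appended to row 2. The new tableau is [[1, 3, 5, 6], [2, 4]].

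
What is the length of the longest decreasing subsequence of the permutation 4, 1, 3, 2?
3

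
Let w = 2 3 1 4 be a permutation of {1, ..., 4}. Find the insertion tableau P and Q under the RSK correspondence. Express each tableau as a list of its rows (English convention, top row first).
Insert each entry of the permutation into P by Schensted row insertion, recording in Q the position of each new cell.

Insert 2: appended to row 1. P = [[2]].
Insert 3: appended to row 1. P = [[2, 3]].
Insert 1: 1 bumps 2 from row 1; 2 starts row 2. P = [[1, 3], [2]].
Insert 4: appended to row 1. P = [[1, 3, 4], [2]].

So P = [[1, 3, 4], [2]], Q = [[1, 2, 4], [3]].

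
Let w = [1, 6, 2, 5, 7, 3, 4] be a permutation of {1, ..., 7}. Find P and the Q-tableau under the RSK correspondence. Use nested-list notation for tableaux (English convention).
Insert each entry of the permutation into P by Schensted row insertion, recording in Q the position of each new cell.

Insert 1: appended to row 1. P = [[1]], Q = [[1]].
Insert 6: appended to row 1. P = [[1, 6]], Q = [[1, 2]].
Insert 2: 2 bumps 6 from row 1; 6 starts row 2. P = [[1, 2], [6]], Q = [[1, 2], [3]].
Insert 5: appended to row 1. P = [[1, 2, 5], [6]], Q = [[1, 2, 4], [3]].
Insert 7: appended to row 1. P = [[1, 2, 5, 7], [6]], Q = [[1, 2, 4, 5], [3]].
Insert 3: 3 bumps 5 from row 1; 5 bumps 6 from row 2; 6 starts row 3. P = [[1, 2, 3, 7], [5], [6]], Q = [[1, 2, 4, 5], [3], [6]].
Insert 4: 4 bumps 7 from row 1; 7 appends to row 2. P = [[1, 2, 3, 4], [5, 7], [6]], Q = [[1, 2, 4, 5], [3, 7], [6]].

So P = [[1, 2, 3, 4], [5, 7], [6]], Q = [[1, 2, 4, 5], [3, 7], [6]].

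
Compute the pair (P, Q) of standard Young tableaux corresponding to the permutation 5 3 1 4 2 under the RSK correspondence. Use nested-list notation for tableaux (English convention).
P = [[1, 2], [3, 4], [5]], Q = [[1, 4], [2, 5], [3]]

Insert each entry of the permutation into P by Schensted row insertion, recording in Q the position of each new cell.

After inserting 5: P = [[5]].
After inserting 3: P = [[3], [5]].
After inserting 1: P = [[1], [3], [5]].
After inserting 4: P = [[1, 4], [3], [5]].
After inserting 2: P = [[1, 2], [3, 4], [5]].

So P = [[1, 2], [3, 4], [5]], Q = [[1, 4], [2, 5], [3]].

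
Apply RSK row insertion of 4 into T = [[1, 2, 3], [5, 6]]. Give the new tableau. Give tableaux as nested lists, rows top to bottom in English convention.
4 is larger than every entry of row 1, so it is appended to row 1. The new tableau is [[1, 2, 3, 4], [5, 6]].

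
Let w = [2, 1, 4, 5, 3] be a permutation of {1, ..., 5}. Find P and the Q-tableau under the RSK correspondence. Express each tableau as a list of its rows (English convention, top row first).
Insert each entry of the permutation into P by Schensted row insertion, recording in Q the position of each new cell.

Insert 2: appended to row 1. P = [[2]], Q = [[1]].
Insert 1: 1 bumps 2 from row 1; 2 starts row 2. P = [[1], [2]], Q = [[1], [2]].
Insert 4: appended to row 1. P = [[1, 4], [2]], Q = [[1, 3], [2]].
Insert 5: appended to row 1. P = [[1, 4, 5], [2]], Q = [[1, 3, 4], [2]].
Insert 3: 3 bumps 4 from row 1; 4 appends to row 2. P = [[1, 3, 5], [2, 4]], Q = [[1, 3, 4], [2, 5]].

So P = [[1, 3, 5], [2, 4]], Q = [[1, 3, 4], [2, 5]].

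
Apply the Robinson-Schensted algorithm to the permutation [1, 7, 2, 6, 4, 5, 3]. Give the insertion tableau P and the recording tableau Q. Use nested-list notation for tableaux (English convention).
Insert each entry of the permutation into P by Schensted row insertion, recording in Q the position of each new cell.

Insert 1: appended to row 1. P = [[1]], Q = [[1]].
Insert 7: appended to row 1. P = [[1, 7]], Q = [[1, 2]].
Insert 2: 2 bumps 7 from row 1; 7 starts row 2. P = [[1, 2], [7]], Q = [[1, 2], [3]].
Insert 6: appended to row 1. P = [[1, 2, 6], [7]], Q = [[1, 2, 4], [3]].
Insert 4: 4 bumps 6 from row 1; 6 bumps 7 from row 2; 7 starts row 3. P = [[1, 2, 4], [6], [7]], Q = [[1, 2, 4], [3], [5]].
Insert 5: appended to row 1. P = [[1, 2, 4, 5], [6], [7]], Q = [[1, 2, 4, 6], [3], [5]].
Insert 3: 3 bumps 4 from row 1; 4 bumps 6 from row 2; 6 bumps 7 from row 3; 7 starts row 4. P = [[1, 2, 3, 5], [4], [6], [7]], Q = [[1, 2, 4, 6], [3], [5], [7]].

So P = [[1, 2, 3, 5], [4], [6], [7]], Q = [[1, 2, 4, 6], [3], [5], [7]].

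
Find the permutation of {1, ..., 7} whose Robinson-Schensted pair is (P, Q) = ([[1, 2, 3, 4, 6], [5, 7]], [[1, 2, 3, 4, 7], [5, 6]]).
1 2 5 7 3 4 6

Reverse the RSK construction: for i from n down to 1, find the cell of Q containing i, remove the entry at that cell from P, and reverse-bump it up through P; the value ejected from row 1 is w(i).

Step i=7: Q has 7 at row 1, column 5; remove that cell from P, ejecting 6. So w(7) = 6. P is now [[1, 2, 3, 4], [5, 7]].
Step i=6: Q has 6 at row 2, column 2; remove 7 from row 2 of P and reverse-bump: 7 enters row 1 and ejects 4. So w(6) = 4. P is now [[1, 2, 3, 7], [5]].
Step i=5: Q has 5 at row 2, column 1; remove 5 from row 2 of P and reverse-bump: 5 enters row 1 and ejects 3. So w(5) = 3. P is now [[1, 2, 5, 7]].
Step i=4: Q has 4 at row 1, column 4; remove that cell from P, ejecting 7. So w(4) = 7. P is now [[1, 2, 5]].
Step i=3: Q has 3 at row 1, column 3; remove that cell from P, ejecting 5. So w(3) = 5. P is now [[1, 2]].
Step i=2: Q has 2 at row 1, column 2; remove that cell from P, ejecting 2. So w(2) = 2. P is now [[1]].
Step i=1: Q has 1 at row 1, column 1; remove that cell from P, ejecting 1. So w(1) = 1. P is now [].

So w = 1 2 5 7 3 4 6.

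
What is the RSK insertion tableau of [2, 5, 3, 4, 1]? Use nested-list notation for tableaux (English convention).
Insert 2: appended to row 1. P = [[2]].
Insert 5: appended to row 1. P = [[2, 5]].
Insert 3: 3 bumps 5 from row 1; 5 starts row 2. P = [[2, 3], [5]].
Insert 4: appended to row 1. P = [[2, 3, 4], [5]].
Insert 1: 1 bumps 2 from row 1; 2 bumps 5 from row 2; 5 starts row 3. P = [[1, 3, 4], [2], [5]].

So P = [[1, 3, 4], [2], [5]].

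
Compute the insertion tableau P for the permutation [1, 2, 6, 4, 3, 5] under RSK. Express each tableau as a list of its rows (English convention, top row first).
After inserting 1: P = [[1]].
After inserting 2: P = [[1, 2]].
After inserting 6: P = [[1, 2, 6]].
After inserting 4: P = [[1, 2, 4], [6]].
After inserting 3: P = [[1, 2, 3], [4], [6]].
After inserting 5: P = [[1, 2, 3, 5], [4], [6]].

So P = [[1, 2, 3, 5], [4], [6]].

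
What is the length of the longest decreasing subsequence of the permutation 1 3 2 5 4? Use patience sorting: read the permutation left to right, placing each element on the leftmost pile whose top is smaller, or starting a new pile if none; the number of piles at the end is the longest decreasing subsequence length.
2

1: new pile. tops = [1]
3: onto pile 1 (replacing 1). tops = [3]
2: new pile. tops = [3, 2]
5: onto pile 1 (replacing 3). tops = [5, 2]
4: onto pile 2 (replacing 2). tops = [5, 4]

2 piles, so the longest decreasing subsequence has length 2.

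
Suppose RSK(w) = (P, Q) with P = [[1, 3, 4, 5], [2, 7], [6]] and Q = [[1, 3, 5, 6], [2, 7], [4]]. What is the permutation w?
6 2 3 1 4 7 5

Reverse the RSK construction: for i from n down to 1, find the cell of Q containing i, remove the entry at that cell from P, and reverse-bump it up through P; the value ejected from row 1 is w(i).

Step i=7: Q has 7 at row 2, column 2; remove 7 from row 2 of P and reverse-bump: 7 enters row 1 and ejects 5. So w(7) = 5. P is now [[1, 3, 4, 7], [2], [6]].
Step i=6: Q has 6 at row 1, column 4; remove that cell from P, ejecting 7. So w(6) = 7. P is now [[1, 3, 4], [2], [6]].
Step i=5: Q has 5 at row 1, column 3; remove that cell from P, ejecting 4. So w(5) = 4. P is now [[1, 3], [2], [6]].
Step i=4: Q has 4 at row 3, column 1; remove 6 from row 3 of P and reverse-bump: 6 enters row 2 and ejects 2; 2 enters row 1 and ejects 1. So w(4) = 1. P is now [[2, 3], [6]].
Step i=3: Q has 3 at row 1, column 2; remove that cell from P, ejecting 3. So w(3) = 3. P is now [[2], [6]].
Step i=2: Q has 2 at row 2, column 1; remove 6 from row 2 of P and reverse-bump: 6 enters row 1 and ejects 2. So w(2) = 2. P is now [[6]].
Step i=1: Q has 1 at row 1, column 1; remove that cell from P, ejecting 6. So w(1) = 6. P is now [].

So w = 6 2 3 1 4 7 5.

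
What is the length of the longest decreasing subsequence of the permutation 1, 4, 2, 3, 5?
2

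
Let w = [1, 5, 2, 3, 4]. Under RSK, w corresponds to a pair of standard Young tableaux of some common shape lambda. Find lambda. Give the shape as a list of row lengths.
Row-insert each entry into an empty tableau.

After inserting 1: P = [[1]].
After inserting 5: P = [[1, 5]].
After inserting 2: P = [[1, 2], [5]].
After inserting 3: P = [[1, 2, 3], [5]].
After inserting 4: P = [[1, 2, 3, 4], [5]].

The final insertion tableau P = [[1, 2, 3, 4], [5]] has shape [4, 1].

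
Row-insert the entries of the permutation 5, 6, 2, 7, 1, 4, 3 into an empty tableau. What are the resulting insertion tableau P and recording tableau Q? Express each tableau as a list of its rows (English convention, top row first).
Insert each entry of the permutation into P by Schensted row insertion, recording in Q the position of each new cell.

Insert 5: appended to row 1. P = [[5]].
Insert 6: appended to row 1. P = [[5, 6]].
Insert 2: 2 bumps 5 from row 1; 5 starts row 2. P = [[2, 6], [5]].
Insert 7: appended to row 1. P = [[2, 6, 7], [5]].
Insert 1: 1 bumps 2 from row 1; 2 bumps 5 from row 2; 5 starts row 3. P = [[1, 6, 7], [2], [5]].
Insert 4: 4 bumps 6 from row 1; 6 appends to row 2. P = [[1, 4, 7], [2, 6], [5]].
Insert 3: 3 bumps 4 from row 1; 4 bumps 6 from row 2; 6 appends to row 3. P = [[1, 3, 7], [2, 4], [5, 6]].

So P = [[1, 3, 7], [2, 4], [5, 6]], Q = [[1, 2, 4], [3, 6], [5, 7]].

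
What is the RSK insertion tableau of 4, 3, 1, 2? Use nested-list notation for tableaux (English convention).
Insert 4: appended to row 1. P = [[4]].
Insert 3: 3 bumps 4 from row 1; 4 starts row 2. P = [[3], [4]].
Insert 1: 1 bumps 3 from row 1; 3 bumps 4 from row 2; 4 starts row 3. P = [[1], [3], [4]].
Insert 2: appended to row 1. P = [[1, 2], [3], [4]].

So P = [[1, 2], [3], [4]].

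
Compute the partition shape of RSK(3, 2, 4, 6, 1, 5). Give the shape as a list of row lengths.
Row-insert each entry into an empty tableau.

After inserting 3: P = [[3]].
After inserting 2: P = [[2], [3]].
After inserting 4: P = [[2, 4], [3]].
After inserting 6: P = [[2, 4, 6], [3]].
After inserting 1: P = [[1, 4, 6], [2], [3]].
After inserting 5: P = [[1, 4, 5], [2, 6], [3]].

The final insertion tableau P = [[1, 4, 5], [2, 6], [3]] has shape [3, 2, 1].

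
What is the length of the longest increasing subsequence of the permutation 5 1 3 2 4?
3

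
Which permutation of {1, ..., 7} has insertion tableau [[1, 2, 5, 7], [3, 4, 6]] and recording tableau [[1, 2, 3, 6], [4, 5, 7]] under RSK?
Reverse the RSK construction: for i from n down to 1, find the cell of Q containing i, remove the entry at that cell from P, and reverse-bump it up through P; the value ejected from row 1 is w(i).

Step i=7: Q has 7 at row 2, column 3; remove 6 from row 2 of P and reverse-bump: 6 enters row 1 and ejects 5. So w(7) = 5. P is now [[1, 2, 6, 7], [3, 4]].
Step i=6: Q has 6 at row 1, column 4; remove that cell from P, ejecting 7. So w(6) = 7. P is now [[1, 2, 6], [3, 4]].
Step i=5: Q has 5 at row 2, column 2; remove 4 from row 2 of P and reverse-bump: 4 enters row 1 and ejects 2. So w(5) = 2. P is now [[1, 4, 6], [3]].
Step i=4: Q has 4 at row 2, column 1; remove 3 from row 2 of P and reverse-bump: 3 enters row 1 and ejects 1. So w(4) = 1. P is now [[3, 4, 6]].
Step i=3: Q has 3 at row 1, column 3; remove that cell from P, ejecting 6. So w(3) = 6. P is now [[3, 4]].
Step i=2: Q has 2 at row 1, column 2; remove that cell from P, ejecting 4. So w(2) = 4. P is now [[3]].
Step i=1: Q has 1 at row 1, column 1; remove that cell from P, ejecting 3. So w(1) = 3. P is now [].

So w = 3 4 6 1 2 7 5.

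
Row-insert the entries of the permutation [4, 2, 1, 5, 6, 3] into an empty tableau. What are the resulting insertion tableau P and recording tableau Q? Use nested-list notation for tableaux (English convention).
Insert each entry of the permutation into P by Schensted row insertion, recording in Q the position of each new cell.

Insert 4: appended to row 1. P = [[4]], Q = [[1]].
Insert 2: 2 bumps 4 from row 1; 4 starts row 2. P = [[2], [4]], Q = [[1], [2]].
Insert 1: 1 bumps 2 from row 1; 2 bumps 4 from row 2; 4 starts row 3. P = [[1], [2], [4]], Q = [[1], [2], [3]].
Insert 5: appended to row 1. P = [[1, 5], [2], [4]], Q = [[1, 4], [2], [3]].
Insert 6: appended to row 1. P = [[1, 5, 6], [2], [4]], Q = [[1, 4, 5], [2], [3]].
Insert 3: 3 bumps 5 from row 1; 5 appends to row 2. P = [[1, 3, 6], [2, 5], [4]], Q = [[1, 4, 5], [2, 6], [3]].

So P = [[1, 3, 6], [2, 5], [4]], Q = [[1, 4, 5], [2, 6], [3]].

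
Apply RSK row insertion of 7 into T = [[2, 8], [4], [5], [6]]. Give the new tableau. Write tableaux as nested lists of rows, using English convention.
In row 1, 7 replaces 8 (the leftmost entry greater than 7); 8 is bumped to row 2. 8 is appended to row 2. The new tableau is [[2, 7], [4, 8], [5], [6]].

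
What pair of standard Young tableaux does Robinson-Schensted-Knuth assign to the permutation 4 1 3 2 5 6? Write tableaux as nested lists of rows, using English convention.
Insert each entry of the permutation into P by Schensted row insertion, recording in Q the position of each new cell.

Insert 4: appended to row 1. P = [[4]].
Insert 1: 1 bumps 4 from row 1; 4 starts row 2. P = [[1], [4]].
Insert 3: appended to row 1. P = [[1, 3], [4]].
Insert 2: 2 bumps 3 from row 1; 3 bumps 4 from row 2; 4 starts row 3. P = [[1, 2], [3], [4]].
Insert 5: appended to row 1. P = [[1, 2, 5], [3], [4]].
Insert 6: appended to row 1. P = [[1, 2, 5, 6], [3], [4]].

So P = [[1, 2, 5, 6], [3], [4]], Q = [[1, 3, 5, 6], [2], [4]].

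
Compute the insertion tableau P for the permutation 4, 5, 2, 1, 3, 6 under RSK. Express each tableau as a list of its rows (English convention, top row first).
After inserting 4: P = [[4]].
After inserting 5: P = [[4, 5]].
After inserting 2: P = [[2, 5], [4]].
After inserting 1: P = [[1, 5], [2], [4]].
After inserting 3: P = [[1, 3], [2, 5], [4]].
After inserting 6: P = [[1, 3, 6], [2, 5], [4]].

So P = [[1, 3, 6], [2, 5], [4]].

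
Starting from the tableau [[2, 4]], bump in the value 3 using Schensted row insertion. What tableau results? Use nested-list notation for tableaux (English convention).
In row 1, 3 replaces 4 (the leftmost entry greater than 3); 4 is bumped to row 2. 4 starts a new row 2. The new tableau is [[2, 3], [4]].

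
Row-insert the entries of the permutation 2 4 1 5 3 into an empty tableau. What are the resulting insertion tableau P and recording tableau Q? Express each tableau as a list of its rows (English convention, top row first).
P = [[1, 3, 5], [2, 4]], Q = [[1, 2, 4], [3, 5]]

Insert each entry of the permutation into P by Schensted row insertion, recording in Q the position of each new cell.

Insert 2: appended to row 1. P = [[2]].
Insert 4: appended to row 1. P = [[2, 4]].
Insert 1: 1 bumps 2 from row 1; 2 starts row 2. P = [[1, 4], [2]].
Insert 5: appended to row 1. P = [[1, 4, 5], [2]].
Insert 3: 3 bumps 4 from row 1; 4 appends to row 2. P = [[1, 3, 5], [2, 4]].

So P = [[1, 3, 5], [2, 4]], Q = [[1, 2, 4], [3, 5]].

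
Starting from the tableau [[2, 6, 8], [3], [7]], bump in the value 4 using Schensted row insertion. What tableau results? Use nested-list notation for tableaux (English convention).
In row 1, 4 replaces 6 (the leftmost entry greater than 4); 6 is bumped to row 2. 6 is appended to row 2. The new tableau is [[2, 4, 8], [3, 6], [7]].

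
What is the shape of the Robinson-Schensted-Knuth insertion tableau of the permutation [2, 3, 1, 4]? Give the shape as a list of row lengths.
Row-insert each entry into an empty tableau.

After inserting 2: P = [[2]].
After inserting 3: P = [[2, 3]].
After inserting 1: P = [[1, 3], [2]].
After inserting 4: P = [[1, 3, 4], [2]].

The final insertion tableau P = [[1, 3, 4], [2]] has shape [3, 1].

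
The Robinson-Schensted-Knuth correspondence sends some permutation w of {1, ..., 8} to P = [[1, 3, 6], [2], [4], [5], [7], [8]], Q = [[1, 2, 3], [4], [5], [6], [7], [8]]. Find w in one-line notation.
2 5 8 7 6 4 3 1

Reverse the RSK construction: for i from n down to 1, find the cell of Q containing i, remove the entry at that cell from P, and reverse-bump it up through P; the value ejected from row 1 is w(i).

Step i=8: Q has 8 at row 6, column 1; remove 8 from row 6 of P and reverse-bump: 8 enters row 5 and ejects 7; 7 enters row 4 and ejects 5; 5 enters row 3 and ejects 4; 4 enters row 2 and ejects 2; 2 enters row 1 and ejects 1. So w(8) = 1. P is now [[2, 3, 6], [4], [5], [7], [8]].
Step i=7: Q has 7 at row 5, column 1; remove 8 from row 5 of P and reverse-bump: 8 enters row 4 and ejects 7; 7 enters row 3 and ejects 5; 5 enters row 2 and ejects 4; 4 enters row 1 and ejects 3. So w(7) = 3. P is now [[2, 4, 6], [5], [7], [8]].
Step i=6: Q has 6 at row 4, column 1; remove 8 from row 4 of P and reverse-bump: 8 enters row 3 and ejects 7; 7 enters row 2 and ejects 5; 5 enters row 1 and ejects 4. So w(6) = 4. P is now [[2, 5, 6], [7], [8]].
Step i=5: Q has 5 at row 3, column 1; remove 8 from row 3 of P and reverse-bump: 8 enters row 2 and ejects 7; 7 enters row 1 and ejects 6. So w(5) = 6. P is now [[2, 5, 7], [8]].
Step i=4: Q has 4 at row 2, column 1; remove 8 from row 2 of P and reverse-bump: 8 enters row 1 and ejects 7. So w(4) = 7. P is now [[2, 5, 8]].
Step i=3: Q has 3 at row 1, column 3; remove that cell from P, ejecting 8. So w(3) = 8. P is now [[2, 5]].
Step i=2: Q has 2 at row 1, column 2; remove that cell from P, ejecting 5. So w(2) = 5. P is now [[2]].
Step i=1: Q has 1 at row 1, column 1; remove that cell from P, ejecting 2. So w(1) = 2. P is now [].

So w = 2 5 8 7 6 4 3 1.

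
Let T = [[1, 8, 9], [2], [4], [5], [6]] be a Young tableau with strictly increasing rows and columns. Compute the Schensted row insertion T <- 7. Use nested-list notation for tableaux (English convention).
In row 1, 7 replaces 8 (the leftmost entry greater than 7); 8 is bumped to row 2. 8 is appended to row 2. The new tableau is [[1, 7, 9], [2, 8], [4], [5], [6]].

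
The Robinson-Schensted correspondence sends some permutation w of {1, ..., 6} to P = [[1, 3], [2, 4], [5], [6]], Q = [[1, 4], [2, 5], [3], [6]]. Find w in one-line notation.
6 2 1 5 4 3

Reverse RSK: for i = n, n-1, ..., 1, locate i in Q, remove the corresponding corner cell from P, and reverse-bump its entry up through P; the value ejected from row 1 is w(i).

So w = 6 2 1 5 4 3.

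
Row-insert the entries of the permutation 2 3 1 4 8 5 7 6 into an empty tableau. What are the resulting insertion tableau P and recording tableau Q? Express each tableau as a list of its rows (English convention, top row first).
P = [[1, 3, 4, 5, 6], [2, 7], [8]], Q = [[1, 2, 4, 5, 7], [3, 6], [8]]

Insert each entry of the permutation into P by Schensted row insertion, recording in Q the position of each new cell.

Insert 2: appended to row 1. P = [[2]], Q = [[1]].
Insert 3: appended to row 1. P = [[2, 3]], Q = [[1, 2]].
Insert 1: 1 bumps 2 from row 1; 2 starts row 2. P = [[1, 3], [2]], Q = [[1, 2], [3]].
Insert 4: appended to row 1. P = [[1, 3, 4], [2]], Q = [[1, 2, 4], [3]].
Insert 8: appended to row 1. P = [[1, 3, 4, 8], [2]], Q = [[1, 2, 4, 5], [3]].
Insert 5: 5 bumps 8 from row 1; 8 appends to row 2. P = [[1, 3, 4, 5], [2, 8]], Q = [[1, 2, 4, 5], [3, 6]].
Insert 7: appended to row 1. P = [[1, 3, 4, 5, 7], [2, 8]], Q = [[1, 2, 4, 5, 7], [3, 6]].
Insert 6: 6 bumps 7 from row 1; 7 bumps 8 from row 2; 8 starts row 3. P = [[1, 3, 4, 5, 6], [2, 7], [8]], Q = [[1, 2, 4, 5, 7], [3, 6], [8]].

So P = [[1, 3, 4, 5, 6], [2, 7], [8]], Q = [[1, 2, 4, 5, 7], [3, 6], [8]].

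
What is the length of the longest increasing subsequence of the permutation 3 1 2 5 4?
3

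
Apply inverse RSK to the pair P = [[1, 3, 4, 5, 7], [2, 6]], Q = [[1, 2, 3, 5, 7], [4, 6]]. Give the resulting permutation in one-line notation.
Reverse the RSK construction: for i from n down to 1, find the cell of Q containing i, remove the entry at that cell from P, and reverse-bump it up through P; the value ejected from row 1 is w(i).

Step i=7: Q has 7 at row 1, column 5; remove that cell from P, ejecting 7. So w(7) = 7. P is now [[1, 3, 4, 5], [2, 6]].
Step i=6: Q has 6 at row 2, column 2; remove 6 from row 2 of P and reverse-bump: 6 enters row 1 and ejects 5. So w(6) = 5. P is now [[1, 3, 4, 6], [2]].
Step i=5: Q has 5 at row 1, column 4; remove that cell from P, ejecting 6. So w(5) = 6. P is now [[1, 3, 4], [2]].
Step i=4: Q has 4 at row 2, column 1; remove 2 from row 2 of P and reverse-bump: 2 enters row 1 and ejects 1. So w(4) = 1. P is now [[2, 3, 4]].
Step i=3: Q has 3 at row 1, column 3; remove that cell from P, ejecting 4. So w(3) = 4. P is now [[2, 3]].
Step i=2: Q has 2 at row 1, column 2; remove that cell from P, ejecting 3. So w(2) = 3. P is now [[2]].
Step i=1: Q has 1 at row 1, column 1; remove that cell from P, ejecting 2. So w(1) = 2. P is now [].

So w = 2 3 4 1 6 5 7.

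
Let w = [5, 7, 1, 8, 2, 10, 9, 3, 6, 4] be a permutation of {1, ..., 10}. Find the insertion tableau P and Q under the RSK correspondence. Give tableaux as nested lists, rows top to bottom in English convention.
Insert each entry of the permutation into P by Schensted row insertion, recording in Q the position of each new cell.

After inserting 5: P = [[5]].
After inserting 7: P = [[5, 7]].
After inserting 1: P = [[1, 7], [5]].
After inserting 8: P = [[1, 7, 8], [5]].
After inserting 2: P = [[1, 2, 8], [5, 7]].
After inserting 10: P = [[1, 2, 8, 10], [5, 7]].
After inserting 9: P = [[1, 2, 8, 9], [5, 7, 10]].
After inserting 3: P = [[1, 2, 3, 9], [5, 7, 8], [10]].
After inserting 6: P = [[1, 2, 3, 6], [5, 7, 8, 9], [10]].
After inserting 4: P = [[1, 2, 3, 4], [5, 6, 8, 9], [7], [10]].

So P = [[1, 2, 3, 4], [5, 6, 8, 9], [7], [10]], Q = [[1, 2, 4, 6], [3, 5, 7, 9], [8], [10]].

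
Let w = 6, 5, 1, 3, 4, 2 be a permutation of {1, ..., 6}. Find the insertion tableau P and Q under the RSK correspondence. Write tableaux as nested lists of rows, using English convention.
P = [[1, 2, 4], [3], [5], [6]], Q = [[1, 4, 5], [2], [3], [6]]

Insert each entry of the permutation into P by Schensted row insertion, recording in Q the position of each new cell.

Insert 6: appended to row 1. P = [[6]], Q = [[1]].
Insert 5: 5 bumps 6 from row 1; 6 starts row 2. P = [[5], [6]], Q = [[1], [2]].
Insert 1: 1 bumps 5 from row 1; 5 bumps 6 from row 2; 6 starts row 3. P = [[1], [5], [6]], Q = [[1], [2], [3]].
Insert 3: appended to row 1. P = [[1, 3], [5], [6]], Q = [[1, 4], [2], [3]].
Insert 4: appended to row 1. P = [[1, 3, 4], [5], [6]], Q = [[1, 4, 5], [2], [3]].
Insert 2: 2 bumps 3 from row 1; 3 bumps 5 from row 2; 5 bumps 6 from row 3; 6 starts row 4. P = [[1, 2, 4], [3], [5], [6]], Q = [[1, 4, 5], [2], [3], [6]].

So P = [[1, 2, 4], [3], [5], [6]], Q = [[1, 4, 5], [2], [3], [6]].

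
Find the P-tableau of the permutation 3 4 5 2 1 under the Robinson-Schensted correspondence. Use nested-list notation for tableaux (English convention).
P = [[1, 4, 5], [2], [3]]

Insert 3: appended to row 1. P = [[3]].
Insert 4: appended to row 1. P = [[3, 4]].
Insert 5: appended to row 1. P = [[3, 4, 5]].
Insert 2: 2 bumps 3 from row 1; 3 starts row 2. P = [[2, 4, 5], [3]].
Insert 1: 1 bumps 2 from row 1; 2 bumps 3 from row 2; 3 starts row 3. P = [[1, 4, 5], [2], [3]].

So P = [[1, 4, 5], [2], [3]].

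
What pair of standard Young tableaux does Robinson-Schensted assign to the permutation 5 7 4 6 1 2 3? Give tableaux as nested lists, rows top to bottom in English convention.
P = [[1, 2, 3], [4, 6], [5, 7]], Q = [[1, 2, 7], [3, 4], [5, 6]]

Insert each entry of the permutation into P by Schensted row insertion, recording in Q the position of each new cell.

Insert 5: appended to row 1. P = [[5]].
Insert 7: appended to row 1. P = [[5, 7]].
Insert 4: 4 bumps 5 from row 1; 5 starts row 2. P = [[4, 7], [5]].
Insert 6: 6 bumps 7 from row 1; 7 appends to row 2. P = [[4, 6], [5, 7]].
Insert 1: 1 bumps 4 from row 1; 4 bumps 5 from row 2; 5 starts row 3. P = [[1, 6], [4, 7], [5]].
Insert 2: 2 bumps 6 from row 1; 6 bumps 7 from row 2; 7 appends to row 3. P = [[1, 2], [4, 6], [5, 7]].
Insert 3: appended to row 1. P = [[1, 2, 3], [4, 6], [5, 7]].

So P = [[1, 2, 3], [4, 6], [5, 7]], Q = [[1, 2, 7], [3, 4], [5, 6]].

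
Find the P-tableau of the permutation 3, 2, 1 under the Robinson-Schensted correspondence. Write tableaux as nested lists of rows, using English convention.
P = [[1], [2], [3]]

Insert 3: appended to row 1. P = [[3]].
Insert 2: 2 bumps 3 from row 1; 3 starts row 2. P = [[2], [3]].
Insert 1: 1 bumps 2 from row 1; 2 bumps 3 from row 2; 3 starts row 3. P = [[1], [2], [3]].

So P = [[1], [2], [3]].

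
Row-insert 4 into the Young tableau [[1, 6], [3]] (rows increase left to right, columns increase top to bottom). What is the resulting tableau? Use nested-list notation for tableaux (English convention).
[[1, 4], [3, 6]]

In row 1, 4 replaces 6 (the leftmost entry greater than 4); 6 is bumped to row 2. 6 is appended to row 2. The new tableau is [[1, 4], [3, 6]].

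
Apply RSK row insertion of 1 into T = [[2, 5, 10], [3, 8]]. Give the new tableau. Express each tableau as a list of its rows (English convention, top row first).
In row 1, 1 replaces 2 (the leftmost entry greater than 1); 2 is bumped to row 2. In row 2, 2 replaces 3 (the leftmost entry greater than 2); 3 is bumped to row 3. 3 starts a new row 3. The new tableau is [[1, 5, 10], [2, 8], [3]].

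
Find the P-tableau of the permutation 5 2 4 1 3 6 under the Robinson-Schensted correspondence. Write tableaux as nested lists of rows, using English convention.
P = [[1, 3, 6], [2, 4], [5]]

Insert 5: appended to row 1. P = [[5]].
Insert 2: 2 bumps 5 from row 1; 5 starts row 2. P = [[2], [5]].
Insert 4: appended to row 1. P = [[2, 4], [5]].
Insert 1: 1 bumps 2 from row 1; 2 bumps 5 from row 2; 5 starts row 3. P = [[1, 4], [2], [5]].
Insert 3: 3 bumps 4 from row 1; 4 appends to row 2. P = [[1, 3], [2, 4], [5]].
Insert 6: appended to row 1. P = [[1, 3, 6], [2, 4], [5]].

So P = [[1, 3, 6], [2, 4], [5]].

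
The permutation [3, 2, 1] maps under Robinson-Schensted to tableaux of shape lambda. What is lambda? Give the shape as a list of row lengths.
[1, 1, 1]

Row-insert each entry into an empty tableau.

After inserting 3: P = [[3]].
After inserting 2: P = [[2], [3]].
After inserting 1: P = [[1], [2], [3]].

The final insertion tableau P = [[1], [2], [3]] has shape [1, 1, 1].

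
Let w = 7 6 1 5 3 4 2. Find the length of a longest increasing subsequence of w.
3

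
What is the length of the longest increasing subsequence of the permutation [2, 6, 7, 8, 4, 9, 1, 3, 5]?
5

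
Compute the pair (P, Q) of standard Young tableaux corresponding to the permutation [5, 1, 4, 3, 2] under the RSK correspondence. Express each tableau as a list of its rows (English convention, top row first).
Insert each entry of the permutation into P by Schensted row insertion, recording in Q the position of each new cell.

Insert 5: appended to row 1. P = [[5]], Q = [[1]].
Insert 1: 1 bumps 5 from row 1; 5 starts row 2. P = [[1], [5]], Q = [[1], [2]].
Insert 4: appended to row 1. P = [[1, 4], [5]], Q = [[1, 3], [2]].
Insert 3: 3 bumps 4 from row 1; 4 bumps 5 from row 2; 5 starts row 3. P = [[1, 3], [4], [5]], Q = [[1, 3], [2], [4]].
Insert 2: 2 bumps 3 from row 1; 3 bumps 4 from row 2; 4 bumps 5 from row 3; 5 starts row 4. P = [[1, 2], [3], [4], [5]], Q = [[1, 3], [2], [4], [5]].

So P = [[1, 2], [3], [4], [5]], Q = [[1, 3], [2], [4], [5]].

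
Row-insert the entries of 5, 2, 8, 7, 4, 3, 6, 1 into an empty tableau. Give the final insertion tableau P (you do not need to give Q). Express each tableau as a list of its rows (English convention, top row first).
P = [[1, 3, 6], [2, 7], [4], [5], [8]]

Insert 5: appended to row 1. P = [[5]].
Insert 2: 2 bumps 5 from row 1; 5 starts row 2. P = [[2], [5]].
Insert 8: appended to row 1. P = [[2, 8], [5]].
Insert 7: 7 bumps 8 from row 1; 8 appends to row 2. P = [[2, 7], [5, 8]].
Insert 4: 4 bumps 7 from row 1; 7 bumps 8 from row 2; 8 starts row 3. P = [[2, 4], [5, 7], [8]].
Insert 3: 3 bumps 4 from row 1; 4 bumps 5 from row 2; 5 bumps 8 from row 3; 8 starts row 4. P = [[2, 3], [4, 7], [5], [8]].
Insert 6: appended to row 1. P = [[2, 3, 6], [4, 7], [5], [8]].
Insert 1: 1 bumps 2 from row 1; 2 bumps 4 from row 2; 4 bumps 5 from row 3; 5 bumps 8 from row 4; 8 starts row 5. P = [[1, 3, 6], [2, 7], [4], [5], [8]].

So P = [[1, 3, 6], [2, 7], [4], [5], [8]].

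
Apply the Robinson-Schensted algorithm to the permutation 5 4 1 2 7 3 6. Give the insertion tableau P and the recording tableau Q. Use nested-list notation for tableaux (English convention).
P = [[1, 2, 3, 6], [4, 7], [5]], Q = [[1, 4, 5, 7], [2, 6], [3]]

Insert each entry of the permutation into P by Schensted row insertion, recording in Q the position of each new cell.

Insert 5: appended to row 1. P = [[5]], Q = [[1]].
Insert 4: 4 bumps 5 from row 1; 5 starts row 2. P = [[4], [5]], Q = [[1], [2]].
Insert 1: 1 bumps 4 from row 1; 4 bumps 5 from row 2; 5 starts row 3. P = [[1], [4], [5]], Q = [[1], [2], [3]].
Insert 2: appended to row 1. P = [[1, 2], [4], [5]], Q = [[1, 4], [2], [3]].
Insert 7: appended to row 1. P = [[1, 2, 7], [4], [5]], Q = [[1, 4, 5], [2], [3]].
Insert 3: 3 bumps 7 from row 1; 7 appends to row 2. P = [[1, 2, 3], [4, 7], [5]], Q = [[1, 4, 5], [2, 6], [3]].
Insert 6: appended to row 1. P = [[1, 2, 3, 6], [4, 7], [5]], Q = [[1, 4, 5, 7], [2, 6], [3]].

So P = [[1, 2, 3, 6], [4, 7], [5]], Q = [[1, 4, 5, 7], [2, 6], [3]].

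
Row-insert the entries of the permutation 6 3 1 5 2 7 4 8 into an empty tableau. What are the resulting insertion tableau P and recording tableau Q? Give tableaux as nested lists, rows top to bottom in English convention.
P = [[1, 2, 4, 8], [3, 5, 7], [6]], Q = [[1, 4, 6, 8], [2, 5, 7], [3]]

Insert each entry of the permutation into P by Schensted row insertion, recording in Q the position of each new cell.

After inserting 6: P = [[6]].
After inserting 3: P = [[3], [6]].
After inserting 1: P = [[1], [3], [6]].
After inserting 5: P = [[1, 5], [3], [6]].
After inserting 2: P = [[1, 2], [3, 5], [6]].
After inserting 7: P = [[1, 2, 7], [3, 5], [6]].
After inserting 4: P = [[1, 2, 4], [3, 5, 7], [6]].
After inserting 8: P = [[1, 2, 4, 8], [3, 5, 7], [6]].

So P = [[1, 2, 4, 8], [3, 5, 7], [6]], Q = [[1, 4, 6, 8], [2, 5, 7], [3]].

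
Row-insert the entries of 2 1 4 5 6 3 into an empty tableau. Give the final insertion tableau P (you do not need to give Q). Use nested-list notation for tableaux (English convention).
P = [[1, 3, 5, 6], [2, 4]]

After inserting 2: P = [[2]].
After inserting 1: P = [[1], [2]].
After inserting 4: P = [[1, 4], [2]].
After inserting 5: P = [[1, 4, 5], [2]].
After inserting 6: P = [[1, 4, 5, 6], [2]].
After inserting 3: P = [[1, 3, 5, 6], [2, 4]].

So P = [[1, 3, 5, 6], [2, 4]].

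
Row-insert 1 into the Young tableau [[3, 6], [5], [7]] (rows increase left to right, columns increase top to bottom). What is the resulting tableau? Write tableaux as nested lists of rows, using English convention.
[[1, 6], [3], [5], [7]]

In row 1, 1 replaces 3 (the leftmost entry greater than 1); 3 is bumped to row 2. In row 2, 3 replaces 5 (the leftmost entry greater than 3); 5 is bumped to row 3. In row 3, 5 replaces 7 (the leftmost entry greater than 5); 7 is bumped to row 4. 7 starts a new row 4. The new tableau is [[1, 6], [3], [5], [7]].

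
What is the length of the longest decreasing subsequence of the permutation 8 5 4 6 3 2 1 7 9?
6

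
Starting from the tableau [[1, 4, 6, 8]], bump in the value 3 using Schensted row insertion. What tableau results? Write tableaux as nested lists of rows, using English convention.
In row 1, 3 replaces 4 (the leftmost entry greater than 3); 4 is bumped to row 2. 4 starts a new row 2. The new tableau is [[1, 3, 6, 8], [4]].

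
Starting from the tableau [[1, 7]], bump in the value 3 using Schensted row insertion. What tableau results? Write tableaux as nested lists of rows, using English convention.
[[1, 3], [7]]

In row 1, 3 replaces 7 (the leftmost entry greater than 3); 7 is bumped to row 2. 7 starts a new row 2. The new tableau is [[1, 3], [7]].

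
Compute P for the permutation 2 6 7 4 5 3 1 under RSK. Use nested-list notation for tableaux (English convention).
P = [[1, 3, 5], [2, 7], [4], [6]]

Insert 2: appended to row 1. P = [[2]].
Insert 6: appended to row 1. P = [[2, 6]].
Insert 7: appended to row 1. P = [[2, 6, 7]].
Insert 4: 4 bumps 6 from row 1; 6 starts row 2. P = [[2, 4, 7], [6]].
Insert 5: 5 bumps 7 from row 1; 7 appends to row 2. P = [[2, 4, 5], [6, 7]].
Insert 3: 3 bumps 4 from row 1; 4 bumps 6 from row 2; 6 starts row 3. P = [[2, 3, 5], [4, 7], [6]].
Insert 1: 1 bumps 2 from row 1; 2 bumps 4 from row 2; 4 bumps 6 from row 3; 6 starts row 4. P = [[1, 3, 5], [2, 7], [4], [6]].

So P = [[1, 3, 5], [2, 7], [4], [6]].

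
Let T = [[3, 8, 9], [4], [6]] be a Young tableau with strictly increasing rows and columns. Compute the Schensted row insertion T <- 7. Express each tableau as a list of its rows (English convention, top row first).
In row 1, 7 replaces 8 (the leftmost entry greater than 7); 8 is bumped to row 2. 8 is appended to row 2. The new tableau is [[3, 7, 9], [4, 8], [6]].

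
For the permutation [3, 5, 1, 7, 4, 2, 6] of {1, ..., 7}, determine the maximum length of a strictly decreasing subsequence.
3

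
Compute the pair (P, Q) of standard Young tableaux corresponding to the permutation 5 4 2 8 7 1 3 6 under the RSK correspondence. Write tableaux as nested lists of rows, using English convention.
Insert each entry of the permutation into P by Schensted row insertion, recording in Q the position of each new cell.

After inserting 5: P = [[5]].
After inserting 4: P = [[4], [5]].
After inserting 2: P = [[2], [4], [5]].
After inserting 8: P = [[2, 8], [4], [5]].
After inserting 7: P = [[2, 7], [4, 8], [5]].
After inserting 1: P = [[1, 7], [2, 8], [4], [5]].
After inserting 3: P = [[1, 3], [2, 7], [4, 8], [5]].
After inserting 6: P = [[1, 3, 6], [2, 7], [4, 8], [5]].

So P = [[1, 3, 6], [2, 7], [4, 8], [5]], Q = [[1, 4, 8], [2, 5], [3, 7], [6]].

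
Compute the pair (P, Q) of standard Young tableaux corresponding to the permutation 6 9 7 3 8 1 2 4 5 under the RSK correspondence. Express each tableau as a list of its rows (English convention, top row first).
Insert each entry of the permutation into P by Schensted row insertion, recording in Q the position of each new cell.

After inserting 6: P = [[6]].
After inserting 9: P = [[6, 9]].
After inserting 7: P = [[6, 7], [9]].
After inserting 3: P = [[3, 7], [6], [9]].
After inserting 8: P = [[3, 7, 8], [6], [9]].
After inserting 1: P = [[1, 7, 8], [3], [6], [9]].
After inserting 2: P = [[1, 2, 8], [3, 7], [6], [9]].
After inserting 4: P = [[1, 2, 4], [3, 7, 8], [6], [9]].
After inserting 5: P = [[1, 2, 4, 5], [3, 7, 8], [6], [9]].

So P = [[1, 2, 4, 5], [3, 7, 8], [6], [9]], Q = [[1, 2, 5, 9], [3, 7, 8], [4], [6]].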